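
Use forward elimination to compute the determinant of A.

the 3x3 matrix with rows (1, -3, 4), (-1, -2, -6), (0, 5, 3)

det(A) = -5

Forward elimination:
R2 <- R2 - (-1)*R1:  [  0  -5  -2 ]
R3 <- R3 - (-1)*R2:  [ 0  0  1 ]
Upper-triangular form:
[ 1  -3   4 ]
[ 0  -5  -2 ]
[ 0   0   1 ]
det(A) = (-1)^0 * (1) * (-5) * (1) = -5  (0 row swaps -> sign +1)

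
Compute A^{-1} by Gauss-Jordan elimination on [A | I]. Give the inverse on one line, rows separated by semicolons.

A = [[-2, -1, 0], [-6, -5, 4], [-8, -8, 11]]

inverse = [-23/12 11/12 -1/3; 17/6 -11/6 2/3; 2/3 -2/3 1/3]

Gauss-Jordan on [A | I]:
R1 <- (1/-2)*R1:  [    1   1/2     0  |  -1/2     0     0 ]
R2 <- R2 - (-6)*R1:  [  0  -2   4  |  -3   1   0 ]
R3 <- R3 - (-8)*R1:  [  0  -4  11  |  -4   0   1 ]
R2 <- (1/-2)*R2:  [    0     1    -2  |   3/2  -1/2     0 ]
R1 <- R1 - (1/2)*R2:  [    1     0     1  |  -5/4   1/4     0 ]
R3 <- R3 - (-4)*R2:  [  0   0   3  |   2  -2   1 ]
R3 <- (1/3)*R3:  [    0     0     1  |   2/3  -2/3   1/3 ]
R1 <- R1 - (1)*R3:  [      1       0       0  |  -23/12   11/12    -1/3 ]
R2 <- R2 - (-2)*R3:  [     0      1      0  |   17/6  -11/6    2/3 ]
Right block of [I | A^{-1}] is the inverse:
[ -23/12  11/12  -1/3 ]
[   17/6  -11/6   2/3 ]
[    2/3   -2/3   1/3 ]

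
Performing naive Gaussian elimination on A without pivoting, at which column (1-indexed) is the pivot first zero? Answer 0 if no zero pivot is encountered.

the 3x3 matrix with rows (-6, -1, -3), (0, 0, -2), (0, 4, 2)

first zero-pivot column = 2

Naive forward elimination:
Matrix at this point:
[ -6  -1  -3 ]
[  0   0  -2 ]
[  0   4   2 ]
Pivot entry (2,2) is zero but row 3 has 4 in column 2 -> naive elimination stops; a row interchange (e.g. R2 <-> R3) would be required here.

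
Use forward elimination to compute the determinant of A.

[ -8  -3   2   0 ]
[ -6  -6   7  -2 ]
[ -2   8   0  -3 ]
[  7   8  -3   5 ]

det(A) = 2315

Forward elimination:
R2 <- R2 - (3/4)*R1:  [     0  -15/4   11/2     -2 ]
R3 <- R3 - (1/4)*R1:  [    0  35/4  -1/2    -3 ]
R4 <- R4 - (-7/8)*R1:  [    0  43/8  -5/4     5 ]
R3 <- R3 - (-7/3)*R2:  [     0      0   37/3  -23/3 ]
R4 <- R4 - (-43/30)*R2:  [      0       0  199/30   32/15 ]
R4 <- R4 - (199/370)*R3:  [      0       0       0  463/74 ]
Upper-triangular form:
[ -8     -3     2       0 ]
[  0  -15/4  11/2      -2 ]
[  0      0  37/3   -23/3 ]
[  0      0     0  463/74 ]
det(A) = (-1)^0 * (-8) * (-15/4) * (37/3) * (463/74) = 2315  (0 row swaps -> sign +1)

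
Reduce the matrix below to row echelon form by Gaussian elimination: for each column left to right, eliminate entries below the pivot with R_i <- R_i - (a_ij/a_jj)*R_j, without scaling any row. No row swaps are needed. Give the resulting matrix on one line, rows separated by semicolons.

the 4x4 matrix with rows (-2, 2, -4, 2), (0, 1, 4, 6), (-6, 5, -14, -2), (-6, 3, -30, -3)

Forward elimination:
R3 <- R3 - (3)*R1:  [  0  -1  -2  -8 ]
R4 <- R4 - (3)*R1:  [   0   -3  -18   -9 ]
R3 <- R3 - (-1)*R2:  [  0   0   2  -2 ]
R4 <- R4 - (-3)*R2:  [  0   0  -6   9 ]
R4 <- R4 - (-3)*R3:  [ 0  0  0  3 ]
Row echelon form:
[ -2  2  -4   2 ]
[  0  1   4   6 ]
[  0  0   2  -2 ]
[  0  0   0   3 ]

REF = [-2 2 -4 2; 0 1 4 6; 0 0 2 -2; 0 0 0 3]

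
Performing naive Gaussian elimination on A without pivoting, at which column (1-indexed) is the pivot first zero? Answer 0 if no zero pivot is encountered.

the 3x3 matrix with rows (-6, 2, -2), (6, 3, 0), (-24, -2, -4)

Naive forward elimination:
R2 <- R2 - (-1)*R1:  [  0   5  -2 ]
R3 <- R3 - (4)*R1:  [   0  -10    4 ]
R3 <- R3 - (-2)*R2:  [ 0  0  0 ]
Matrix at this point:
[ -6  2  -2 ]
[  0  5  -2 ]
[  0  0   0 ]
Pivot entry (3,3) in the last row is zero and there are no rows below to swap with -> zero pivot in column 3 (A is singular).

first zero-pivot column = 3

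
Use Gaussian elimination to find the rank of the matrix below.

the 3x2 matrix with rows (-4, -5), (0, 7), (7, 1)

Row reduction:
R3 <- R3 - (-7/4)*R1:  [     0  -31/4 ]
R3 <- R3 - (-31/28)*R2:  [ 0  0 ]
Row echelon form:
[ -4  -5 ]
[  0   7 ]
[  0   0 ]
Nonzero rows / pivot columns: 2

rank(A) = 2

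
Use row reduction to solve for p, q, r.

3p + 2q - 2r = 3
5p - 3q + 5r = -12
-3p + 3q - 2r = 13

Forward elimination on [A|b]:
R2 <- R2 - (5/3)*R1:  [     0  -19/3   25/3    -17 ]
R3 <- R3 - (-1)*R1:  [  0   5  -4  16 ]
R3 <- R3 - (-15/19)*R2:  [     0      0  49/19  49/19 ]
Row echelon form:
[ 3      2     -2  |      3 ]
[ 0  -19/3   25/3  |    -17 ]
[ 0      0  49/19  |  49/19 ]
Back-substitution:
r = (49/19) / (49/19) = 1
q = (-17 - (25/3)*(1)) / (-19/3) = 4
p = (3 - (2)*(4) - (-2)*(1)) / 3 = -1

(-1, 4, 1)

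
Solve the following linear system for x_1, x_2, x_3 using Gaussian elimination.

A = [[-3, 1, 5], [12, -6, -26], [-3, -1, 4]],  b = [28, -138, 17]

(-3, 4, 3)

Forward elimination on [A|b]:
R2 <- R2 - (-4)*R1:  [   0   -2   -6  -26 ]
R3 <- R3 - (1)*R1:  [   0   -2   -1  -11 ]
R3 <- R3 - (1)*R2:  [  0   0   5  15 ]
Row echelon form:
[ -3   1   5  |   28 ]
[  0  -2  -6  |  -26 ]
[  0   0   5  |   15 ]
Back-substitution:
x_3 = (15) / 5 = 3
x_2 = (-26 - (-6)*(3)) / -2 = 4
x_1 = (28 - (1)*(4) - (5)*(3)) / -3 = -3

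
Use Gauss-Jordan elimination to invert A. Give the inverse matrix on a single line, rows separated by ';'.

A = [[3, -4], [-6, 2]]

Gauss-Jordan on [A | I]:
R1 <- (1/3)*R1:  [    1  -4/3  |   1/3     0 ]
R2 <- R2 - (-6)*R1:  [  0  -6  |   2   1 ]
R2 <- (1/-6)*R2:  [    0     1  |  -1/3  -1/6 ]
R1 <- R1 - (-4/3)*R2:  [    1     0  |  -1/9  -2/9 ]
Right block of [I | A^{-1}] is the inverse:
[ -1/9  -2/9 ]
[ -1/3  -1/6 ]

inverse = [-1/9 -2/9; -1/3 -1/6]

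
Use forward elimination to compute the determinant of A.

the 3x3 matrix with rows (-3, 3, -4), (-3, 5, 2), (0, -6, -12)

Forward elimination:
R2 <- R2 - (1)*R1:  [ 0  2  6 ]
R3 <- R3 - (-3)*R2:  [ 0  0  6 ]
Upper-triangular form:
[ -3  3  -4 ]
[  0  2   6 ]
[  0  0   6 ]
det(A) = (-1)^0 * (-3) * (2) * (6) = -36  (0 row swaps -> sign +1)

det(A) = -36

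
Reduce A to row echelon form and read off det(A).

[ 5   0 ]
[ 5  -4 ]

det(A) = -20

Forward elimination:
R2 <- R2 - (1)*R1:  [  0  -4 ]
Upper-triangular form:
[ 5   0 ]
[ 0  -4 ]
det(A) = (-1)^0 * (5) * (-4) = -20  (0 row swaps -> sign +1)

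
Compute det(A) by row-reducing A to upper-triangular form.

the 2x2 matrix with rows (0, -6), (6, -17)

det(A) = 36

Forward elimination:
R1 <-> R2   (pivot in column 1 was zero)
[ 6  -17 ]
[ 0   -6 ]
Upper-triangular form:
[ 6  -17 ]
[ 0   -6 ]
det(A) = (-1)^1 * (6) * (-6) = 36  (1 row swap -> sign -1)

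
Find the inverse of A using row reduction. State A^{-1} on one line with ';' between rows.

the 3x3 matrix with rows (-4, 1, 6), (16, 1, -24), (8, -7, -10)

Gauss-Jordan on [A | I]:
R1 <- (1/-4)*R1:  [    1  -1/4  -3/2  |  -1/4     0     0 ]
R2 <- R2 - (16)*R1:  [ 0  5  0  |  4  1  0 ]
R3 <- R3 - (8)*R1:  [  0  -5   2  |   2   0   1 ]
R2 <- (1/5)*R2:  [   0    1    0  |  4/5  1/5    0 ]
R1 <- R1 - (-1/4)*R2:  [     1      0   -3/2  |  -1/20   1/20      0 ]
R3 <- R3 - (-5)*R2:  [ 0  0  2  |  6  1  1 ]
R3 <- (1/2)*R3:  [   0    0    1  |    3  1/2  1/2 ]
R1 <- R1 - (-3/2)*R3:  [     1      0      0  |  89/20    4/5    3/4 ]
Right block of [I | A^{-1}] is the inverse:
[ 89/20  4/5  3/4 ]
[   4/5  1/5    0 ]
[     3  1/2  1/2 ]

inverse = [89/20 4/5 3/4; 4/5 1/5 0; 3 1/2 1/2]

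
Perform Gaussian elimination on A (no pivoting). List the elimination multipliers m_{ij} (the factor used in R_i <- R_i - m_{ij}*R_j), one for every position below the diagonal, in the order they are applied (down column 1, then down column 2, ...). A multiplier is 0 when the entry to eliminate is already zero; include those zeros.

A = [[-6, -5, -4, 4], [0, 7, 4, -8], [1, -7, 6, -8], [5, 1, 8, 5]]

Forward elimination:
R2: entry in column 1 is already 0 -> m_{21} = 0 (no row operation needed)
R3 <- R3 - (-1/6)*R1:  [     0  -47/6   16/3  -22/3 ]
R4 <- R4 - (-5/6)*R1:  [     0  -19/6   14/3   25/3 ]
R3 <- R3 - (-47/42)*R2:  [      0       0  206/21  -114/7 ]
R4 <- R4 - (-19/42)*R2:  [      0       0  136/21    33/7 ]
R4 <- R4 - (68/103)*R3:  [        0         0         0  1593/103 ]
Multipliers (in order of application): m_{21} = 0, m_{31} = -1/6, m_{41} = -5/6, m_{32} = -47/42, m_{42} = -19/42, m_{43} = 68/103

multipliers: 0, -1/6, -5/6, -47/42, -19/42, 68/103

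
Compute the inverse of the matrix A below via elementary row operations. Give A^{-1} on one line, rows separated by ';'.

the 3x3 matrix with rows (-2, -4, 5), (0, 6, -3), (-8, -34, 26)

inverse = [3/2 -11/6 -1/2; 2/3 -1/3 -1/6; 4/3 -1 -1/3]

Gauss-Jordan on [A | I]:
R1 <- (1/-2)*R1:  [    1     2  -5/2  |  -1/2     0     0 ]
R3 <- R3 - (-8)*R1:  [   0  -18    6  |   -4    0    1 ]
R2 <- (1/6)*R2:  [    0     1  -1/2  |     0   1/6     0 ]
R1 <- R1 - (2)*R2:  [    1     0  -3/2  |  -1/2  -1/3     0 ]
R3 <- R3 - (-18)*R2:  [  0   0  -3  |  -4   3   1 ]
R3 <- (1/-3)*R3:  [    0     0     1  |   4/3    -1  -1/3 ]
R1 <- R1 - (-3/2)*R3:  [     1      0      0  |    3/2  -11/6   -1/2 ]
R2 <- R2 - (-1/2)*R3:  [    0     1     0  |   2/3  -1/3  -1/6 ]
Right block of [I | A^{-1}] is the inverse:
[ 3/2  -11/6  -1/2 ]
[ 2/3   -1/3  -1/6 ]
[ 4/3     -1  -1/3 ]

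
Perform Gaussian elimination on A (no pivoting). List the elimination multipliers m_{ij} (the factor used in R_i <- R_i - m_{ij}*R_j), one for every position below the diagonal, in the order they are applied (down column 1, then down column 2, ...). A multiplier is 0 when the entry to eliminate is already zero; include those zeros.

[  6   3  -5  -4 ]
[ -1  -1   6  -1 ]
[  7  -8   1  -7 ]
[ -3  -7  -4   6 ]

Forward elimination:
R2 <- R2 - (-1/6)*R1:  [    0  -1/2  31/6  -5/3 ]
R3 <- R3 - (7/6)*R1:  [     0  -23/2   41/6   -7/3 ]
R4 <- R4 - (-1/2)*R1:  [     0  -11/2  -13/2      4 ]
R3 <- R3 - (23)*R2:  [    0     0  -112    36 ]
R4 <- R4 - (11)*R2:  [      0       0  -190/3    67/3 ]
R4 <- R4 - (95/168)*R3:  [     0      0      0  83/42 ]
Multipliers (in order of application): m_{21} = -1/6, m_{31} = 7/6, m_{41} = -1/2, m_{32} = 23, m_{42} = 11, m_{43} = 95/168

multipliers: -1/6, 7/6, -1/2, 23, 11, 95/168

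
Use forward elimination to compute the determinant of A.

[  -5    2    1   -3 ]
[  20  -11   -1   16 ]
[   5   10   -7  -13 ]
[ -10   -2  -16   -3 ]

det(A) = -450

Forward elimination:
R2 <- R2 - (-4)*R1:  [  0  -3   3   4 ]
R3 <- R3 - (-1)*R1:  [   0   12   -6  -16 ]
R4 <- R4 - (2)*R1:  [   0   -6  -18    3 ]
R3 <- R3 - (-4)*R2:  [ 0  0  6  0 ]
R4 <- R4 - (2)*R2:  [   0    0  -24   -5 ]
R4 <- R4 - (-4)*R3:  [  0   0   0  -5 ]
Upper-triangular form:
[ -5   2  1  -3 ]
[  0  -3  3   4 ]
[  0   0  6   0 ]
[  0   0  0  -5 ]
det(A) = (-1)^0 * (-5) * (-3) * (6) * (-5) = -450  (0 row swaps -> sign +1)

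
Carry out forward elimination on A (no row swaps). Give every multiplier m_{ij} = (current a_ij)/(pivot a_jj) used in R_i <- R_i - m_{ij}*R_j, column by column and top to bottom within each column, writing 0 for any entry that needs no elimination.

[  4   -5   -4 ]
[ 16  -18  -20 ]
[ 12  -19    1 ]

multipliers: 4, 3, -2

Forward elimination:
R2 <- R2 - (4)*R1:  [  0   2  -4 ]
R3 <- R3 - (3)*R1:  [  0  -4  13 ]
R3 <- R3 - (-2)*R2:  [ 0  0  5 ]
Multipliers (in order of application): m_{21} = 4, m_{31} = 3, m_{32} = -2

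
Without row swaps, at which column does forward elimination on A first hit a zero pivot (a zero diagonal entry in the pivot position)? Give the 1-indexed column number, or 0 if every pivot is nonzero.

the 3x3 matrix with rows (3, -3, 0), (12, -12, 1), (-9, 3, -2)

Naive forward elimination:
R2 <- R2 - (4)*R1:  [ 0  0  1 ]
R3 <- R3 - (-3)*R1:  [  0  -6  -2 ]
Matrix at this point:
[ 3  -3   0 ]
[ 0   0   1 ]
[ 0  -6  -2 ]
Pivot entry (2,2) is zero but row 3 has -6 in column 2 -> naive elimination stops; a row interchange (e.g. R2 <-> R3) would be required here.

first zero-pivot column = 2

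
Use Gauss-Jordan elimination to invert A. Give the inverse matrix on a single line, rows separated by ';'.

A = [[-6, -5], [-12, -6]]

inverse = [1/4 -5/24; -1/2 1/4]

Gauss-Jordan on [A | I]:
R1 <- (1/-6)*R1:  [    1   5/6  |  -1/6     0 ]
R2 <- R2 - (-12)*R1:  [  0   4  |  -2   1 ]
R2 <- (1/4)*R2:  [    0     1  |  -1/2   1/4 ]
R1 <- R1 - (5/6)*R2:  [     1      0  |    1/4  -5/24 ]
Right block of [I | A^{-1}] is the inverse:
[  1/4  -5/24 ]
[ -1/2    1/4 ]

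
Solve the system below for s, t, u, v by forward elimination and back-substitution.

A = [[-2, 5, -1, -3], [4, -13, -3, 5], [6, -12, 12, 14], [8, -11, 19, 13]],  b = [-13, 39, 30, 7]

(-2, -2, -2, 3)

Forward elimination on [A|b]:
R2 <- R2 - (-2)*R1:  [  0  -3  -5  -1  13 ]
R3 <- R3 - (-3)*R1:  [  0   3   9   5  -9 ]
R4 <- R4 - (-4)*R1:  [   0    9   15    1  -45 ]
R3 <- R3 - (-1)*R2:  [ 0  0  4  4  4 ]
R4 <- R4 - (-3)*R2:  [  0   0   0  -2  -6 ]
Row echelon form:
[ -2   5  -1  -3  |  -13 ]
[  0  -3  -5  -1  |   13 ]
[  0   0   4   4  |    4 ]
[  0   0   0  -2  |   -6 ]
Back-substitution:
v = (-6) / -2 = 3
u = (4 - (4)*(3)) / 4 = -2
t = (13 - (-5)*(-2) - (-1)*(3)) / -3 = -2
s = (-13 - (5)*(-2) - (-1)*(-2) - (-3)*(3)) / -2 = -2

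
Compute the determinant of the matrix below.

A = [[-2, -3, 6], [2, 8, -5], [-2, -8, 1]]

det(A) = 40

Forward elimination:
R2 <- R2 - (-1)*R1:  [ 0  5  1 ]
R3 <- R3 - (1)*R1:  [  0  -5  -5 ]
R3 <- R3 - (-1)*R2:  [  0   0  -4 ]
Upper-triangular form:
[ -2  -3   6 ]
[  0   5   1 ]
[  0   0  -4 ]
det(A) = (-1)^0 * (-2) * (5) * (-4) = 40  (0 row swaps -> sign +1)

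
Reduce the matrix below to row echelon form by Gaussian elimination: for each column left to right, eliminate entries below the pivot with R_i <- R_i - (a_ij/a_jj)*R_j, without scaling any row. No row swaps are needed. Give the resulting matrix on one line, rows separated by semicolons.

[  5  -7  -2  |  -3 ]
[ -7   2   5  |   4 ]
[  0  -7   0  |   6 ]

Forward elimination:
R2 <- R2 - (-7/5)*R1:  [     0  -39/5   11/5   -1/5 ]
R3 <- R3 - (35/39)*R2:  [      0       0  -77/39  241/39 ]
Row echelon form:
[ 5     -7      -2  |      -3 ]
[ 0  -39/5    11/5  |    -1/5 ]
[ 0      0  -77/39  |  241/39 ]

REF = [5 -7 -2 -3; 0 -39/5 11/5 -1/5; 0 0 -77/39 241/39]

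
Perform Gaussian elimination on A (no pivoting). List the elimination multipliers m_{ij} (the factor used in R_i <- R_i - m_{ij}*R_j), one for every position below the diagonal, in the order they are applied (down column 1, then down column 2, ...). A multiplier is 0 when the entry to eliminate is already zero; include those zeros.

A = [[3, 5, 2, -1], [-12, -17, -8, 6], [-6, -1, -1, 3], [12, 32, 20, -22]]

multipliers: -4, -2, 4, 3, 4, 4

Forward elimination:
R2 <- R2 - (-4)*R1:  [ 0  3  0  2 ]
R3 <- R3 - (-2)*R1:  [ 0  9  3  1 ]
R4 <- R4 - (4)*R1:  [   0   12   12  -18 ]
R3 <- R3 - (3)*R2:  [  0   0   3  -5 ]
R4 <- R4 - (4)*R2:  [   0    0   12  -26 ]
R4 <- R4 - (4)*R3:  [  0   0   0  -6 ]
Multipliers (in order of application): m_{21} = -4, m_{31} = -2, m_{41} = 4, m_{32} = 3, m_{42} = 4, m_{43} = 4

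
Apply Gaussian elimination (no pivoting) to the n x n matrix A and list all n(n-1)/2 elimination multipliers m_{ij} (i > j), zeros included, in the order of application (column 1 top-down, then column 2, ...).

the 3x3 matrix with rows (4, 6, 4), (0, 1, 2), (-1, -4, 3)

Forward elimination:
R2: entry in column 1 is already 0 -> m_{21} = 0 (no row operation needed)
R3 <- R3 - (-1/4)*R1:  [    0  -5/2     4 ]
R3 <- R3 - (-5/2)*R2:  [ 0  0  9 ]
Multipliers (in order of application): m_{21} = 0, m_{31} = -1/4, m_{32} = -5/2

multipliers: 0, -1/4, -5/2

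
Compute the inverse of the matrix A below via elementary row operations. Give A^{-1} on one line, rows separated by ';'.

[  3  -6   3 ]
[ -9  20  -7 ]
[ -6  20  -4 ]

Gauss-Jordan on [A | I]:
R1 <- (1/3)*R1:  [   1   -2    1  |  1/3    0    0 ]
R2 <- R2 - (-9)*R1:  [ 0  2  2  |  3  1  0 ]
R3 <- R3 - (-6)*R1:  [ 0  8  2  |  2  0  1 ]
R2 <- (1/2)*R2:  [   0    1    1  |  3/2  1/2    0 ]
R1 <- R1 - (-2)*R2:  [    1     0     3  |  10/3     1     0 ]
R3 <- R3 - (8)*R2:  [   0    0   -6  |  -10   -4    1 ]
R3 <- (1/-6)*R3:  [    0     0     1  |   5/3   2/3  -1/6 ]
R1 <- R1 - (3)*R3:  [    1     0     0  |  -5/3    -1   1/2 ]
R2 <- R2 - (1)*R3:  [    0     1     0  |  -1/6  -1/6   1/6 ]
Right block of [I | A^{-1}] is the inverse:
[ -5/3    -1   1/2 ]
[ -1/6  -1/6   1/6 ]
[  5/3   2/3  -1/6 ]

inverse = [-5/3 -1 1/2; -1/6 -1/6 1/6; 5/3 2/3 -1/6]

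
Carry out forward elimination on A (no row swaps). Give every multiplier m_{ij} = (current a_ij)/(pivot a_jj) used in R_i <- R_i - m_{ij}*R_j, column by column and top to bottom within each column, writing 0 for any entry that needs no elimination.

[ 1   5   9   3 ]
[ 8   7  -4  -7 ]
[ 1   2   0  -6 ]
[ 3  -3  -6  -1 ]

multipliers: 8, 1, 3, 1/11, 6/11, -93/23

Forward elimination:
R2 <- R2 - (8)*R1:  [   0  -33  -76  -31 ]
R3 <- R3 - (1)*R1:  [  0  -3  -9  -9 ]
R4 <- R4 - (3)*R1:  [   0  -18  -33  -10 ]
R3 <- R3 - (1/11)*R2:  [      0       0  -23/11  -68/11 ]
R4 <- R4 - (6/11)*R2:  [     0      0  93/11  76/11 ]
R4 <- R4 - (-93/23)*R3:  [       0        0        0  -416/23 ]
Multipliers (in order of application): m_{21} = 8, m_{31} = 1, m_{41} = 3, m_{32} = 1/11, m_{42} = 6/11, m_{43} = -93/23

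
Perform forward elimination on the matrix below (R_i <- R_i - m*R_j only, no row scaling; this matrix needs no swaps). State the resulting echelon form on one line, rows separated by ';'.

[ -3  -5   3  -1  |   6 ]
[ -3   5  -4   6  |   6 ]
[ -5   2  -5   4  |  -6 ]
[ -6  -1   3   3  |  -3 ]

Forward elimination:
R2 <- R2 - (1)*R1:  [  0  10  -7   7   0 ]
R3 <- R3 - (5/3)*R1:  [    0  31/3   -10  17/3   -16 ]
R4 <- R4 - (2)*R1:  [   0    9   -3    5  -15 ]
R3 <- R3 - (31/30)*R2:  [      0       0  -83/30  -47/30     -16 ]
R4 <- R4 - (9/10)*R2:  [      0       0   33/10  -13/10     -15 ]
R4 <- R4 - (-99/83)*R3:  [        0         0         0   -263/83  -2829/83 ]
Row echelon form:
[ -3  -5       3       -1  |         6 ]
[  0  10      -7        7  |         0 ]
[  0   0  -83/30   -47/30  |       -16 ]
[  0   0       0  -263/83  |  -2829/83 ]

REF = [-3 -5 3 -1 6; 0 10 -7 7 0; 0 0 -83/30 -47/30 -16; 0 0 0 -263/83 -2829/83]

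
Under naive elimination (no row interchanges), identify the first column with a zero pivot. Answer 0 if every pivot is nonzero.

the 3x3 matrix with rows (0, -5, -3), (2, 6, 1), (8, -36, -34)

Naive forward elimination:
Pivot entry (1,1) is zero but row 2 has 2 in column 1 -> naive elimination stops; a row interchange (e.g. R1 <-> R2) would be required here.

first zero-pivot column = 1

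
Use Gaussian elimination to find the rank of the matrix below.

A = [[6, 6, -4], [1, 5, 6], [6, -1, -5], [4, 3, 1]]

Row reduction:
R2 <- R2 - (1/6)*R1:  [    0     4  20/3 ]
R3 <- R3 - (1)*R1:  [  0  -7  -1 ]
R4 <- R4 - (2/3)*R1:  [    0    -1  11/3 ]
R3 <- R3 - (-7/4)*R2:  [    0     0  32/3 ]
R4 <- R4 - (-1/4)*R2:  [    0     0  16/3 ]
R4 <- R4 - (1/2)*R3:  [ 0  0  0 ]
Row echelon form:
[ 6  6    -4 ]
[ 0  4  20/3 ]
[ 0  0  32/3 ]
[ 0  0     0 ]
Nonzero rows / pivot columns: 3

rank(A) = 3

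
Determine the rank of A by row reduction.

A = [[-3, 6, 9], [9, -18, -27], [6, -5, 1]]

Row reduction:
R2 <- R2 - (-3)*R1:  [ 0  0  0 ]
R3 <- R3 - (-2)*R1:  [  0   7  19 ]
R2 <-> R3   (pivot in column 2 was zero)
[ -3  6   9 ]
[  0  7  19 ]
[  0  0   0 ]
Row echelon form:
[ -3  6   9 ]
[  0  7  19 ]
[  0  0   0 ]
Nonzero rows / pivot columns: 2

rank(A) = 2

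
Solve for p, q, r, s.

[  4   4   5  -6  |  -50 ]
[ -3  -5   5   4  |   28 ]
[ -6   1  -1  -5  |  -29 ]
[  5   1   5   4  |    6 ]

(1, -5, -2, 4)

Forward elimination on [A|b]:
R2 <- R2 - (-3/4)*R1:  [     0     -2   35/4   -1/2  -19/2 ]
R3 <- R3 - (-3/2)*R1:  [    0     7  13/2   -14  -104 ]
R4 <- R4 - (5/4)*R1:  [     0     -4   -5/4   23/2  137/2 ]
R3 <- R3 - (-7/2)*R2:  [      0       0   297/8   -63/4  -549/4 ]
R4 <- R4 - (2)*R2:  [     0      0  -75/4   25/2  175/2 ]
R4 <- R4 - (-50/99)*R3:  [      0       0       0   50/11  200/11 ]
Row echelon form:
[ 4   4      5     -6  |     -50 ]
[ 0  -2   35/4   -1/2  |   -19/2 ]
[ 0   0  297/8  -63/4  |  -549/4 ]
[ 0   0      0  50/11  |  200/11 ]
Back-substitution:
s = (200/11) / (50/11) = 4
r = (-549/4 - (-63/4)*(4)) / (297/8) = -2
q = (-19/2 - (35/4)*(-2) - (-1/2)*(4)) / -2 = -5
p = (-50 - (4)*(-5) - (5)*(-2) - (-6)*(4)) / 4 = 1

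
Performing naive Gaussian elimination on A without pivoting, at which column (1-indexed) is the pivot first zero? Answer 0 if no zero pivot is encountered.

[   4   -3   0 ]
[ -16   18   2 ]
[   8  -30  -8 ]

Naive forward elimination:
R2 <- R2 - (-4)*R1:  [ 0  6  2 ]
R3 <- R3 - (2)*R1:  [   0  -24   -8 ]
R3 <- R3 - (-4)*R2:  [ 0  0  0 ]
Matrix at this point:
[ 4  -3  0 ]
[ 0   6  2 ]
[ 0   0  0 ]
Pivot entry (3,3) in the last row is zero and there are no rows below to swap with -> zero pivot in column 3 (A is singular).

first zero-pivot column = 3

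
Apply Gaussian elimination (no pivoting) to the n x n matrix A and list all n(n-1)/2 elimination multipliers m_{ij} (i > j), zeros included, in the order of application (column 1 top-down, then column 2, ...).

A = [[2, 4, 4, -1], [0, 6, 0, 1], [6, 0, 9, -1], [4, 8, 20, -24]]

Forward elimination:
R2: entry in column 1 is already 0 -> m_{21} = 0 (no row operation needed)
R3 <- R3 - (3)*R1:  [   0  -12   -3    2 ]
R4 <- R4 - (2)*R1:  [   0    0   12  -22 ]
R3 <- R3 - (-2)*R2:  [  0   0  -3   4 ]
R4: entry in column 2 is already 0 -> m_{42} = 0 (no row operation needed)
R4 <- R4 - (-4)*R3:  [  0   0   0  -6 ]
Multipliers (in order of application): m_{21} = 0, m_{31} = 3, m_{41} = 2, m_{32} = -2, m_{42} = 0, m_{43} = -4

multipliers: 0, 3, 2, -2, 0, -4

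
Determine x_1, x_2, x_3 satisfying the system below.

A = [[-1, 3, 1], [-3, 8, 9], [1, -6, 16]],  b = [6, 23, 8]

Forward elimination on [A|b]:
R2 <- R2 - (3)*R1:  [  0  -1   6   5 ]
R3 <- R3 - (-1)*R1:  [  0  -3  17  14 ]
R3 <- R3 - (3)*R2:  [  0   0  -1  -1 ]
Row echelon form:
[ -1   3   1  |   6 ]
[  0  -1   6  |   5 ]
[  0   0  -1  |  -1 ]
Back-substitution:
x_3 = (-1) / -1 = 1
x_2 = (5 - (6)*(1)) / -1 = 1
x_1 = (6 - (3)*(1) - (1)*(1)) / -1 = -2

(-2, 1, 1)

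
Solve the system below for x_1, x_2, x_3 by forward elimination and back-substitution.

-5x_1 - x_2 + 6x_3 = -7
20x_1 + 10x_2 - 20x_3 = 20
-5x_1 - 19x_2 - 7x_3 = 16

Forward elimination on [A|b]:
R2 <- R2 - (-4)*R1:  [  0   6   4  -8 ]
R3 <- R3 - (1)*R1:  [   0  -18  -13   23 ]
R3 <- R3 - (-3)*R2:  [  0   0  -1  -1 ]
Row echelon form:
[ -5  -1   6  |  -7 ]
[  0   6   4  |  -8 ]
[  0   0  -1  |  -1 ]
Back-substitution:
x_3 = (-1) / -1 = 1
x_2 = (-8 - (4)*(1)) / 6 = -2
x_1 = (-7 - (-1)*(-2) - (6)*(1)) / -5 = 3

(3, -2, 1)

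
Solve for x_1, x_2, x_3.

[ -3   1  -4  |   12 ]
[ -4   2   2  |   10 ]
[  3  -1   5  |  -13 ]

(-2, 2, -1)

Forward elimination on [A|b]:
R2 <- R2 - (4/3)*R1:  [    0   2/3  22/3    -6 ]
R3 <- R3 - (-1)*R1:  [  0   0   1  -1 ]
Row echelon form:
[ -3    1    -4  |  12 ]
[  0  2/3  22/3  |  -6 ]
[  0    0     1  |  -1 ]
Back-substitution:
x_3 = (-1) / 1 = -1
x_2 = (-6 - (22/3)*(-1)) / (2/3) = 2
x_1 = (12 - (1)*(2) - (-4)*(-1)) / -3 = -2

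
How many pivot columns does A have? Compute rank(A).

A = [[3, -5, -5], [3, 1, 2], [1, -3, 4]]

Row reduction:
R2 <- R2 - (1)*R1:  [ 0  6  7 ]
R3 <- R3 - (1/3)*R1:  [    0  -4/3  17/3 ]
R3 <- R3 - (-2/9)*R2:  [    0     0  65/9 ]
Row echelon form:
[ 3  -5    -5 ]
[ 0   6     7 ]
[ 0   0  65/9 ]
Nonzero rows / pivot columns: 3

rank(A) = 3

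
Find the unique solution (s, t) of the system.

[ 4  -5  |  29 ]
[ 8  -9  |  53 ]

(1, -5)

Forward elimination on [A|b]:
R2 <- R2 - (2)*R1:  [  0   1  -5 ]
Row echelon form:
[ 4  -5  |  29 ]
[ 0   1  |  -5 ]
Back-substitution:
t = (-5) / 1 = -5
s = (29 - (-5)*(-5)) / 4 = 1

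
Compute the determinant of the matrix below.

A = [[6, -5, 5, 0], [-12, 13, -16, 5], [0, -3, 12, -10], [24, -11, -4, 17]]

det(A) = -324

Forward elimination:
R2 <- R2 - (-2)*R1:  [  0   3  -6   5 ]
R4 <- R4 - (4)*R1:  [   0    9  -24   17 ]
R3 <- R3 - (-1)*R2:  [  0   0   6  -5 ]
R4 <- R4 - (3)*R2:  [  0   0  -6   2 ]
R4 <- R4 - (-1)*R3:  [  0   0   0  -3 ]
Upper-triangular form:
[ 6  -5   5   0 ]
[ 0   3  -6   5 ]
[ 0   0   6  -5 ]
[ 0   0   0  -3 ]
det(A) = (-1)^0 * (6) * (3) * (6) * (-3) = -324  (0 row swaps -> sign +1)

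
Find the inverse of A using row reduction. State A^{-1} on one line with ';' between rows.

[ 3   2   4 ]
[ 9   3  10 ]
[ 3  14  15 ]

Gauss-Jordan on [A | I]:
R1 <- (1/3)*R1:  [   1  2/3  4/3  |  1/3    0    0 ]
R2 <- R2 - (9)*R1:  [  0  -3  -2  |  -3   1   0 ]
R3 <- R3 - (3)*R1:  [  0  12  11  |  -1   0   1 ]
R2 <- (1/-3)*R2:  [    0     1   2/3  |     1  -1/3     0 ]
R1 <- R1 - (2/3)*R2:  [    1     0   8/9  |  -1/3   2/9     0 ]
R3 <- R3 - (12)*R2:  [   0    0    3  |  -13    4    1 ]
R3 <- (1/3)*R3:  [     0      0      1  |  -13/3    4/3    1/3 ]
R1 <- R1 - (8/9)*R3:  [      1       0       0  |   95/27  -26/27   -8/27 ]
R2 <- R2 - (2/3)*R3:  [     0      1      0  |   35/9  -11/9   -2/9 ]
Right block of [I | A^{-1}] is the inverse:
[ 95/27  -26/27  -8/27 ]
[  35/9   -11/9   -2/9 ]
[ -13/3     4/3    1/3 ]

inverse = [95/27 -26/27 -8/27; 35/9 -11/9 -2/9; -13/3 4/3 1/3]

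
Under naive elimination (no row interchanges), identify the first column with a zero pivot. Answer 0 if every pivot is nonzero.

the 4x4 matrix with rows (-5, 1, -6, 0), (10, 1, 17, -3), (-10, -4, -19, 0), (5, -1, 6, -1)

Naive forward elimination:
R2 <- R2 - (-2)*R1:  [  0   3   5  -3 ]
R3 <- R3 - (2)*R1:  [  0  -6  -7   0 ]
R4 <- R4 - (-1)*R1:  [  0   0   0  -1 ]
R3 <- R3 - (-2)*R2:  [  0   0   3  -6 ]
All pivots nonzero; naive elimination completes without hitting a zero pivot.

first zero-pivot column = 0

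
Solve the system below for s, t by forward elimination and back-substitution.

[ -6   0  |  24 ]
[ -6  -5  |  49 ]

(-4, -5)

Forward elimination on [A|b]:
R2 <- R2 - (1)*R1:  [  0  -5  25 ]
Row echelon form:
[ -6   0  |  24 ]
[  0  -5  |  25 ]
Back-substitution:
t = (25) / -5 = -5
s = (24) / -6 = -4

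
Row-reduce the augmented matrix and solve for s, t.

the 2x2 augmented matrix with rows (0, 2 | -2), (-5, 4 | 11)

Forward elimination on [A|b]:
R1 <-> R2   (pivot in column 1 was zero)
[ -5  4  11 ]
[  0  2  -2 ]
Row echelon form:
[ -5  4  |  11 ]
[  0  2  |  -2 ]
Back-substitution:
t = (-2) / 2 = -1
s = (11 - (4)*(-1)) / -5 = -3

(-3, -1)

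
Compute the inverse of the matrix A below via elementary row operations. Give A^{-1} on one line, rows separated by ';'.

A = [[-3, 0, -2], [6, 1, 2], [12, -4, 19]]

Gauss-Jordan on [A | I]:
R1 <- (1/-3)*R1:  [    1     0   2/3  |  -1/3     0     0 ]
R2 <- R2 - (6)*R1:  [  0   1  -2  |   2   1   0 ]
R3 <- R3 - (12)*R1:  [  0  -4  11  |   4   0   1 ]
R3 <- R3 - (-4)*R2:  [  0   0   3  |  12   4   1 ]
R3 <- (1/3)*R3:  [   0    0    1  |    4  4/3  1/3 ]
R1 <- R1 - (2/3)*R3:  [    1     0     0  |    -3  -8/9  -2/9 ]
R2 <- R2 - (-2)*R3:  [    0     1     0  |    10  11/3   2/3 ]
Right block of [I | A^{-1}] is the inverse:
[ -3  -8/9  -2/9 ]
[ 10  11/3   2/3 ]
[  4   4/3   1/3 ]

inverse = [-3 -8/9 -2/9; 10 11/3 2/3; 4 4/3 1/3]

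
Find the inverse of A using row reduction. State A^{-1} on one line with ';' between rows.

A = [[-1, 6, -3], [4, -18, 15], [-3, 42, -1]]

Gauss-Jordan on [A | I]:
R1 <- (1/-1)*R1:  [  1  -6   3  |  -1   0   0 ]
R2 <- R2 - (4)*R1:  [ 0  6  3  |  4  1  0 ]
R3 <- R3 - (-3)*R1:  [  0  24   8  |  -3   0   1 ]
R2 <- (1/6)*R2:  [   0    1  1/2  |  2/3  1/6    0 ]
R1 <- R1 - (-6)*R2:  [ 1  0  6  |  3  1  0 ]
R3 <- R3 - (24)*R2:  [   0    0   -4  |  -19   -4    1 ]
R3 <- (1/-4)*R3:  [    0     0     1  |  19/4     1  -1/4 ]
R1 <- R1 - (6)*R3:  [     1      0      0  |  -51/2     -5    3/2 ]
R2 <- R2 - (1/2)*R3:  [      0       1       0  |  -41/24    -1/3     1/8 ]
Right block of [I | A^{-1}] is the inverse:
[  -51/2    -5   3/2 ]
[ -41/24  -1/3   1/8 ]
[   19/4     1  -1/4 ]

inverse = [-51/2 -5 3/2; -41/24 -1/3 1/8; 19/4 1 -1/4]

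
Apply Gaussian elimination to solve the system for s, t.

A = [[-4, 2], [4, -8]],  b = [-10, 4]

Forward elimination on [A|b]:
R2 <- R2 - (-1)*R1:  [  0  -6  -6 ]
Row echelon form:
[ -4   2  |  -10 ]
[  0  -6  |   -6 ]
Back-substitution:
t = (-6) / -6 = 1
s = (-10 - (2)*(1)) / -4 = 3

(3, 1)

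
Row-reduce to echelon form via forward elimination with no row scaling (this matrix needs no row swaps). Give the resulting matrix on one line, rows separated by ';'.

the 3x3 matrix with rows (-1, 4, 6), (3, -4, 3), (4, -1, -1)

REF = [-1 4 6; 0 8 21; 0 0 -131/8]

Forward elimination:
R2 <- R2 - (-3)*R1:  [  0   8  21 ]
R3 <- R3 - (-4)*R1:  [  0  15  23 ]
R3 <- R3 - (15/8)*R2:  [      0       0  -131/8 ]
Row echelon form:
[ -1  4       6 ]
[  0  8      21 ]
[  0  0  -131/8 ]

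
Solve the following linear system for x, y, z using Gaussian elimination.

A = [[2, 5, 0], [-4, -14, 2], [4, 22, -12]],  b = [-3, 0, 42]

Forward elimination on [A|b]:
R2 <- R2 - (-2)*R1:  [  0  -4   2  -6 ]
R3 <- R3 - (2)*R1:  [   0   12  -12   48 ]
R3 <- R3 - (-3)*R2:  [  0   0  -6  30 ]
Row echelon form:
[ 2   5   0  |  -3 ]
[ 0  -4   2  |  -6 ]
[ 0   0  -6  |  30 ]
Back-substitution:
z = (30) / -6 = -5
y = (-6 - (2)*(-5)) / -4 = -1
x = (-3 - (5)*(-1)) / 2 = 1

(1, -1, -5)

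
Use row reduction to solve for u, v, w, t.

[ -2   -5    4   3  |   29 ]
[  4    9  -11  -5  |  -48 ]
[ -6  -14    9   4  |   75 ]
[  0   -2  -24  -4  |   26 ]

(-1, -5, -1, 2)

Forward elimination on [A|b]:
R2 <- R2 - (-2)*R1:  [  0  -1  -3   1  10 ]
R3 <- R3 - (3)*R1:  [   0    1   -3   -5  -12 ]
R3 <- R3 - (-1)*R2:  [  0   0  -6  -4  -2 ]
R4 <- R4 - (2)*R2:  [   0    0  -18   -6    6 ]
R4 <- R4 - (3)*R3:  [  0   0   0   6  12 ]
Row echelon form:
[ -2  -5   4   3  |  29 ]
[  0  -1  -3   1  |  10 ]
[  0   0  -6  -4  |  -2 ]
[  0   0   0   6  |  12 ]
Back-substitution:
t = (12) / 6 = 2
w = (-2 - (-4)*(2)) / -6 = -1
v = (10 - (-3)*(-1) - (1)*(2)) / -1 = -5
u = (29 - (-5)*(-5) - (4)*(-1) - (3)*(2)) / -2 = -1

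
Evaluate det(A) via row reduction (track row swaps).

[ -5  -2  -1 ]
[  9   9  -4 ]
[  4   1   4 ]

det(A) = -69

Forward elimination:
R2 <- R2 - (-9/5)*R1:  [     0   27/5  -29/5 ]
R3 <- R3 - (-4/5)*R1:  [    0  -3/5  16/5 ]
R3 <- R3 - (-1/9)*R2:  [    0     0  23/9 ]
Upper-triangular form:
[ -5    -2     -1 ]
[  0  27/5  -29/5 ]
[  0     0   23/9 ]
det(A) = (-1)^0 * (-5) * (27/5) * (23/9) = -69  (0 row swaps -> sign +1)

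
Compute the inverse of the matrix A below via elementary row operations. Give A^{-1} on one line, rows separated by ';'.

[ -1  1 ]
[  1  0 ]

inverse = [0 1; 1 1]

Gauss-Jordan on [A | I]:
R1 <- (1/-1)*R1:  [  1  -1  |  -1   0 ]
R2 <- R2 - (1)*R1:  [ 0  1  |  1  1 ]
R1 <- R1 - (-1)*R2:  [ 1  0  |  0  1 ]
Right block of [I | A^{-1}] is the inverse:
[ 0  1 ]
[ 1  1 ]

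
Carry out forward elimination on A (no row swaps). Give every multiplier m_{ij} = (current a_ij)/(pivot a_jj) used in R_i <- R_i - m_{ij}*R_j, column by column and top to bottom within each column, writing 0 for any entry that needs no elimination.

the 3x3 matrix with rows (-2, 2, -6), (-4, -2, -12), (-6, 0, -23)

Forward elimination:
R2 <- R2 - (2)*R1:  [  0  -6   0 ]
R3 <- R3 - (3)*R1:  [  0  -6  -5 ]
R3 <- R3 - (1)*R2:  [  0   0  -5 ]
Multipliers (in order of application): m_{21} = 2, m_{31} = 3, m_{32} = 1

multipliers: 2, 3, 1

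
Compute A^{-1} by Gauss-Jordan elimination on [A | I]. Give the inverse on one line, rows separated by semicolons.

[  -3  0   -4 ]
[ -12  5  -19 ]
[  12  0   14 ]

inverse = [7/3 0 2/3; -2 1/5 -3/10; -2 0 -1/2]

Gauss-Jordan on [A | I]:
R1 <- (1/-3)*R1:  [    1     0   4/3  |  -1/3     0     0 ]
R2 <- R2 - (-12)*R1:  [  0   5  -3  |  -4   1   0 ]
R3 <- R3 - (12)*R1:  [  0   0  -2  |   4   0   1 ]
R2 <- (1/5)*R2:  [    0     1  -3/5  |  -4/5   1/5     0 ]
R3 <- (1/-2)*R3:  [    0     0     1  |    -2     0  -1/2 ]
R1 <- R1 - (4/3)*R3:  [   1    0    0  |  7/3    0  2/3 ]
R2 <- R2 - (-3/5)*R3:  [     0      1      0  |     -2    1/5  -3/10 ]
Right block of [I | A^{-1}] is the inverse:
[ 7/3    0    2/3 ]
[  -2  1/5  -3/10 ]
[  -2    0   -1/2 ]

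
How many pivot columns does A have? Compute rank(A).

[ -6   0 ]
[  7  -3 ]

Row reduction:
R2 <- R2 - (-7/6)*R1:  [  0  -3 ]
Row echelon form:
[ -6   0 ]
[  0  -3 ]
Nonzero rows / pivot columns: 2

rank(A) = 2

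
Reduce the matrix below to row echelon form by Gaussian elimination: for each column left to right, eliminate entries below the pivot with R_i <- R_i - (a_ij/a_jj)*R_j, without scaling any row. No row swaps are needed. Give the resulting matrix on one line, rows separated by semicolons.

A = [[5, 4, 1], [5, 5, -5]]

Forward elimination:
R2 <- R2 - (1)*R1:  [  0   1  -6 ]
Row echelon form:
[ 5  4   1 ]
[ 0  1  -6 ]

REF = [5 4 1; 0 1 -6]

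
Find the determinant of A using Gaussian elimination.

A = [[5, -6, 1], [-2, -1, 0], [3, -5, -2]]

det(A) = 47

Forward elimination:
R2 <- R2 - (-2/5)*R1:  [     0  -17/5    2/5 ]
R3 <- R3 - (3/5)*R1:  [     0   -7/5  -13/5 ]
R3 <- R3 - (7/17)*R2:  [      0       0  -47/17 ]
Upper-triangular form:
[ 5     -6       1 ]
[ 0  -17/5     2/5 ]
[ 0      0  -47/17 ]
det(A) = (-1)^0 * (5) * (-17/5) * (-47/17) = 47  (0 row swaps -> sign +1)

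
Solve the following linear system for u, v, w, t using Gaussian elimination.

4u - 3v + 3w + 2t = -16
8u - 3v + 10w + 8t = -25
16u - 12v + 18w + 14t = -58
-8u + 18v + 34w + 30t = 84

(-4, 1, 1, 0)

Forward elimination on [A|b]:
R2 <- R2 - (2)*R1:  [ 0  3  4  4  7 ]
R3 <- R3 - (4)*R1:  [ 0  0  6  6  6 ]
R4 <- R4 - (-2)*R1:  [  0  12  40  34  52 ]
R4 <- R4 - (4)*R2:  [  0   0  24  18  24 ]
R4 <- R4 - (4)*R3:  [  0   0   0  -6   0 ]
Row echelon form:
[ 4  -3  3   2  |  -16 ]
[ 0   3  4   4  |    7 ]
[ 0   0  6   6  |    6 ]
[ 0   0  0  -6  |    0 ]
Back-substitution:
t = (0) / -6 = 0
w = (6 - (6)*(0)) / 6 = 1
v = (7 - (4)*(1) - (4)*(0)) / 3 = 1
u = (-16 - (-3)*(1) - (3)*(1) - (2)*(0)) / 4 = -4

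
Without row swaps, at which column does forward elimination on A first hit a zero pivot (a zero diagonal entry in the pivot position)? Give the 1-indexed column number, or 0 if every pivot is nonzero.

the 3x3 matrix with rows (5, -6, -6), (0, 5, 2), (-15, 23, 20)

first zero-pivot column = 3

Naive forward elimination:
R3 <- R3 - (-3)*R1:  [ 0  5  2 ]
R3 <- R3 - (1)*R2:  [ 0  0  0 ]
Matrix at this point:
[ 5  -6  -6 ]
[ 0   5   2 ]
[ 0   0   0 ]
Pivot entry (3,3) in the last row is zero and there are no rows below to swap with -> zero pivot in column 3 (A is singular).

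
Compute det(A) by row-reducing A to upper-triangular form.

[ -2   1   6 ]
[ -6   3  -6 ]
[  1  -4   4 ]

Forward elimination:
R2 <- R2 - (3)*R1:  [   0    0  -24 ]
R3 <- R3 - (-1/2)*R1:  [    0  -7/2     7 ]
R2 <-> R3   (pivot in column 2 was zero)
[ -2     1    6 ]
[  0  -7/2    7 ]
[  0     0  -24 ]
Upper-triangular form:
[ -2     1    6 ]
[  0  -7/2    7 ]
[  0     0  -24 ]
det(A) = (-1)^1 * (-2) * (-7/2) * (-24) = 168  (1 row swap -> sign -1)

det(A) = 168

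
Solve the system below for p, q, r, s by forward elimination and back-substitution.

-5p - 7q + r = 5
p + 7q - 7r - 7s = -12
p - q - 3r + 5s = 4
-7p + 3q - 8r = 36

Forward elimination on [A|b]:
R2 <- R2 - (-1/5)*R1:  [     0   28/5  -34/5     -7    -11 ]
R3 <- R3 - (-1/5)*R1:  [     0  -12/5  -14/5      5      5 ]
R4 <- R4 - (7/5)*R1:  [     0   64/5  -47/5      0     29 ]
R3 <- R3 - (-3/7)*R2:  [     0      0  -40/7      2    2/7 ]
R4 <- R4 - (16/7)*R2:  [     0      0   43/7     16  379/7 ]
R4 <- R4 - (-43/40)*R3:  [       0        0        0   363/20  1089/20 ]
Row echelon form:
[ -5    -7      1       0  |        5 ]
[  0  28/5  -34/5      -7  |      -11 ]
[  0     0  -40/7       2  |      2/7 ]
[  0     0      0  363/20  |  1089/20 ]
Back-substitution:
s = (1089/20) / (363/20) = 3
r = (2/7 - (2)*(3)) / (-40/7) = 1
q = (-11 - (-34/5)*(1) - (-7)*(3)) / (28/5) = 3
p = (5 - (-7)*(3) - (1)*(1)) / -5 = -5

(-5, 3, 1, 3)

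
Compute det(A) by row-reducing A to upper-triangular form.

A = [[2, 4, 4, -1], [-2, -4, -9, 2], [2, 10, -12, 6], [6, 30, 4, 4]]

Forward elimination:
R2 <- R2 - (-1)*R1:  [  0   0  -5   1 ]
R3 <- R3 - (1)*R1:  [   0    6  -16    7 ]
R4 <- R4 - (3)*R1:  [  0  18  -8   7 ]
R2 <-> R3   (pivot in column 2 was zero)
[ 2   4    4  -1 ]
[ 0   6  -16   7 ]
[ 0   0   -5   1 ]
[ 0  18   -8   7 ]
R4 <- R4 - (3)*R2:  [   0    0   40  -14 ]
R4 <- R4 - (-8)*R3:  [  0   0   0  -6 ]
Upper-triangular form:
[ 2  4    4  -1 ]
[ 0  6  -16   7 ]
[ 0  0   -5   1 ]
[ 0  0    0  -6 ]
det(A) = (-1)^1 * (2) * (6) * (-5) * (-6) = -360  (1 row swap -> sign -1)

det(A) = -360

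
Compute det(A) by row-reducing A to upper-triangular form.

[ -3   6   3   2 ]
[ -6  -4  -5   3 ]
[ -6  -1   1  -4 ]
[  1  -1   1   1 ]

det(A) = 756

Forward elimination:
R2 <- R2 - (2)*R1:  [   0  -16  -11   -1 ]
R3 <- R3 - (2)*R1:  [   0  -13   -5   -8 ]
R4 <- R4 - (-1/3)*R1:  [   0    1    2  5/3 ]
R3 <- R3 - (13/16)*R2:  [       0        0    63/16  -115/16 ]
R4 <- R4 - (-1/16)*R2:  [     0      0  21/16  77/48 ]
R4 <- R4 - (1/3)*R3:  [ 0  0  0  4 ]
Upper-triangular form:
[ -3    6      3        2 ]
[  0  -16    -11       -1 ]
[  0    0  63/16  -115/16 ]
[  0    0      0        4 ]
det(A) = (-1)^0 * (-3) * (-16) * (63/16) * (4) = 756  (0 row swaps -> sign +1)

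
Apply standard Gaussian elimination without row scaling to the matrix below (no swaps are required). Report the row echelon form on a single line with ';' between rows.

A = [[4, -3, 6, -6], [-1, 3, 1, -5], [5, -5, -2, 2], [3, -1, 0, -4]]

REF = [4 -3 6 -6; 0 9/4 5/2 -13/2; 0 0 -73/9 53/9; 0 0 0 -12/73]

Forward elimination:
R2 <- R2 - (-1/4)*R1:  [     0    9/4    5/2  -13/2 ]
R3 <- R3 - (5/4)*R1:  [     0   -5/4  -19/2   19/2 ]
R4 <- R4 - (3/4)*R1:  [    0   5/4  -9/2   1/2 ]
R3 <- R3 - (-5/9)*R2:  [     0      0  -73/9   53/9 ]
R4 <- R4 - (5/9)*R2:  [     0      0  -53/9   37/9 ]
R4 <- R4 - (53/73)*R3:  [      0       0       0  -12/73 ]
Row echelon form:
[ 4   -3      6      -6 ]
[ 0  9/4    5/2   -13/2 ]
[ 0    0  -73/9    53/9 ]
[ 0    0      0  -12/73 ]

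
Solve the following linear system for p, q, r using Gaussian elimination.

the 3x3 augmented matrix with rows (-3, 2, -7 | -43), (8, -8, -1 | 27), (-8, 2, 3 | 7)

Forward elimination on [A|b]:
R2 <- R2 - (-8/3)*R1:  [      0    -8/3   -59/3  -263/3 ]
R3 <- R3 - (8/3)*R1:  [     0  -10/3   65/3  365/3 ]
R3 <- R3 - (5/4)*R2:  [     0      0  185/4  925/4 ]
Row echelon form:
[ -3     2     -7  |     -43 ]
[  0  -8/3  -59/3  |  -263/3 ]
[  0     0  185/4  |   925/4 ]
Back-substitution:
r = (925/4) / (185/4) = 5
q = (-263/3 - (-59/3)*(5)) / (-8/3) = -4
p = (-43 - (2)*(-4) - (-7)*(5)) / -3 = 0

(0, -4, 5)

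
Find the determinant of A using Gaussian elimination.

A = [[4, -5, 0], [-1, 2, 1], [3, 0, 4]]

det(A) = -3

Forward elimination:
R2 <- R2 - (-1/4)*R1:  [   0  3/4    1 ]
R3 <- R3 - (3/4)*R1:  [    0  15/4     4 ]
R3 <- R3 - (5)*R2:  [  0   0  -1 ]
Upper-triangular form:
[ 4   -5   0 ]
[ 0  3/4   1 ]
[ 0    0  -1 ]
det(A) = (-1)^0 * (4) * (3/4) * (-1) = -3  (0 row swaps -> sign +1)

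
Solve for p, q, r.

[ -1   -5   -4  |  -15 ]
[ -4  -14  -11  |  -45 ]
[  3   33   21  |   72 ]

(3, 0, 3)

Forward elimination on [A|b]:
R2 <- R2 - (4)*R1:  [  0   6   5  15 ]
R3 <- R3 - (-3)*R1:  [  0  18   9  27 ]
R3 <- R3 - (3)*R2:  [   0    0   -6  -18 ]
Row echelon form:
[ -1  -5  -4  |  -15 ]
[  0   6   5  |   15 ]
[  0   0  -6  |  -18 ]
Back-substitution:
r = (-18) / -6 = 3
q = (15 - (5)*(3)) / 6 = 0
p = (-15 - (-5)*(0) - (-4)*(3)) / -1 = 3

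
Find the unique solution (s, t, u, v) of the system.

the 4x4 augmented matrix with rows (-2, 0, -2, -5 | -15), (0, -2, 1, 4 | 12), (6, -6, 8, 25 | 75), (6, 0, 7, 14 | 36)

(-1, 2, -4, 5)

Forward elimination on [A|b]:
R3 <- R3 - (-3)*R1:  [  0  -6   2  10  30 ]
R4 <- R4 - (-3)*R1:  [  0   0   1  -1  -9 ]
R3 <- R3 - (3)*R2:  [  0   0  -1  -2  -6 ]
R4 <- R4 - (-1)*R3:  [   0    0    0   -3  -15 ]
Row echelon form:
[ -2   0  -2  -5  |  -15 ]
[  0  -2   1   4  |   12 ]
[  0   0  -1  -2  |   -6 ]
[  0   0   0  -3  |  -15 ]
Back-substitution:
v = (-15) / -3 = 5
u = (-6 - (-2)*(5)) / -1 = -4
t = (12 - (1)*(-4) - (4)*(5)) / -2 = 2
s = (-15 - (-2)*(-4) - (-5)*(5)) / -2 = -1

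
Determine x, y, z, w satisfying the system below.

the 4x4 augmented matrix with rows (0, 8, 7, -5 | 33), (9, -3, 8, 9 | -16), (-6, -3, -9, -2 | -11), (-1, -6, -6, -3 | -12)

(0, 2, 1, -2)

Forward elimination on [A|b]:
R1 <-> R2   (pivot in column 1 was zero)
[  9  -3   8   9  -16 ]
[  0   8   7  -5   33 ]
[ -6  -3  -9  -2  -11 ]
[ -1  -6  -6  -3  -12 ]
R3 <- R3 - (-2/3)*R1:  [     0     -5  -11/3      4  -65/3 ]
R4 <- R4 - (-1/9)*R1:  [      0   -19/3   -46/9      -2  -124/9 ]
R3 <- R3 - (-5/8)*R2:  [      0       0   17/24     7/8  -25/24 ]
R4 <- R4 - (-19/24)*R2:  [       0        0    31/72  -143/24   889/72 ]
R4 <- R4 - (31/51)*R3:  [       0        0        0  -331/51   662/51 ]
Row echelon form:
[ 9  -3      8        9  |     -16 ]
[ 0   8      7       -5  |      33 ]
[ 0   0  17/24      7/8  |  -25/24 ]
[ 0   0      0  -331/51  |  662/51 ]
Back-substitution:
w = (662/51) / (-331/51) = -2
z = (-25/24 - (7/8)*(-2)) / (17/24) = 1
y = (33 - (7)*(1) - (-5)*(-2)) / 8 = 2
x = (-16 - (-3)*(2) - (8)*(1) - (9)*(-2)) / 9 = 0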